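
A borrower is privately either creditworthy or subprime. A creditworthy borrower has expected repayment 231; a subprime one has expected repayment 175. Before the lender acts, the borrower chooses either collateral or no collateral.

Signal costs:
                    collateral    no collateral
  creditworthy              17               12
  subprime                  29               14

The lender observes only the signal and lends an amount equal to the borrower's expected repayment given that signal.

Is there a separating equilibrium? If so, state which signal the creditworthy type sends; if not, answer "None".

Try creditworthy → collateral, subprime → no collateral:
  Under separation the lender infers type exactly: collateral → creditworthy (pays 231), no collateral → subprime (pays 175).
  Creditworthy: collateral gives 231 − 17 = 214; no collateral gives 175 − 12 = 163. No deviation. ✓
  Subprime: no collateral gives 175 − 14 = 161; collateral gives 231 − 29 = 202. Would deviate. ✗
Try creditworthy → no collateral, subprime → collateral:
  Under separation the lender infers type exactly: no collateral → creditworthy (pays 231), collateral → subprime (pays 175).
  Creditworthy: no collateral gives 231 − 12 = 219; collateral gives 175 − 17 = 158. No deviation. ✓
  Subprime: collateral gives 175 − 29 = 146; no collateral gives 231 − 14 = 217. Would deviate. ✗
Neither assignment is incentive-compatible.

None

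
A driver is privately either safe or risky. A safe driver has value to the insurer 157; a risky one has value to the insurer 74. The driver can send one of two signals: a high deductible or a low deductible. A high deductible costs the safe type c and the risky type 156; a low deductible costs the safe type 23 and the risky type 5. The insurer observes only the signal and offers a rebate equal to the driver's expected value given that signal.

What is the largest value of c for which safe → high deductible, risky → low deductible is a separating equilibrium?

Under separation: high deductible → safe (pays 157); low deductible → risky (pays 74).
Risky: 74 − 5 = 69 ≥ 157 − 156 = 1. Holds regardless of c. ✓
Safe: 157 − c ≥ 74 − 23, so c ≤ 157 − 51 = 106.

106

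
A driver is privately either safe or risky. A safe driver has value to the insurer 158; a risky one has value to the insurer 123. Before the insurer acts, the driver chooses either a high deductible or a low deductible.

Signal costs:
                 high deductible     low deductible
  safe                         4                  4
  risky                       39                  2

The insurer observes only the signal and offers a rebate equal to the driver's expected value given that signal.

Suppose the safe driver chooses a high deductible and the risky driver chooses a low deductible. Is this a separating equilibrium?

If types separate, high deductible earns payment 158 and low deductible earns 123.
Safe: high deductible gives 158 − 4 = 154; low deductible gives 123 − 4 = 119. No deviation. ✓
Risky: low deductible gives 123 − 2 = 121; high deductible gives 158 − 39 = 119. No deviation. ✓
Both incentive constraints hold.

Yes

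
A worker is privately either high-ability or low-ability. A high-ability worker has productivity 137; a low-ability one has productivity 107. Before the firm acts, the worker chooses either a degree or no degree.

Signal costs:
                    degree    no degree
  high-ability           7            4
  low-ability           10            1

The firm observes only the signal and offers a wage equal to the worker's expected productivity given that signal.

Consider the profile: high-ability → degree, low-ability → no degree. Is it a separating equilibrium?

Under separation the firm infers type exactly: degree → high-ability (pays 137), no degree → low-ability (pays 107).
High-ability: degree gives 137 − 7 = 130; no degree gives 107 − 4 = 103. No deviation. ✓
Low-ability: no degree gives 107 − 1 = 106; degree gives 137 − 10 = 127. Would deviate. ✗

No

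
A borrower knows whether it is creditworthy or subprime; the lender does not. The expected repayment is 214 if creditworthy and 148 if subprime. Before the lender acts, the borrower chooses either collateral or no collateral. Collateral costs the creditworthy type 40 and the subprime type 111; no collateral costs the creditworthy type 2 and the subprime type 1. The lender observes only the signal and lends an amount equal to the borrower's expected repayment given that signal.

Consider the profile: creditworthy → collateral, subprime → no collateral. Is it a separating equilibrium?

Yes

If types separate, collateral earns payment 214 and no collateral earns 148.
Creditworthy: collateral gives 214 − 40 = 174; no collateral gives 148 − 2 = 146. No deviation. ✓
Subprime: no collateral gives 148 − 1 = 147; collateral gives 214 − 111 = 103. No deviation. ✓
Neither type gains from mimicking the other.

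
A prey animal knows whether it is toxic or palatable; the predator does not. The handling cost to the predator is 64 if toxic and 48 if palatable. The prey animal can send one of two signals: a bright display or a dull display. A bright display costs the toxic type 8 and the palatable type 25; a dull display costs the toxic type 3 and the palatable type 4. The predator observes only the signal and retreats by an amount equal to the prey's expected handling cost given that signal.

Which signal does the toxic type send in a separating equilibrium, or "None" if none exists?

Try toxic → bright display, palatable → dull display:
  If types separate, bright display earns payment 64 and dull display earns 48.
  Toxic: bright display gives 64 − 8 = 56; dull display gives 48 − 3 = 45. No deviation. ✓
  Palatable: dull display gives 48 − 4 = 44; bright display gives 64 − 25 = 39. No deviation. ✓
Both hold — the toxic type sends bright display.

bright display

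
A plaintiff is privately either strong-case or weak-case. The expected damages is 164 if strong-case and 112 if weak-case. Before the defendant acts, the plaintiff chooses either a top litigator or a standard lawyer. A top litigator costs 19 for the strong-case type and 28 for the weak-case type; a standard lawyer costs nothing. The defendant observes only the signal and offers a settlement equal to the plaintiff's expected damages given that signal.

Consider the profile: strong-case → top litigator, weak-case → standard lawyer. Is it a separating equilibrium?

If types separate, top litigator earns payment 164 and standard lawyer earns 112.
Strong-case: top litigator gives 164 − 19 = 145; standard lawyer gives 112 − 0 = 112. No deviation. ✓
Weak-case: standard lawyer gives 112 − 0 = 112; top litigator gives 164 − 28 = 136. Would deviate. ✗

No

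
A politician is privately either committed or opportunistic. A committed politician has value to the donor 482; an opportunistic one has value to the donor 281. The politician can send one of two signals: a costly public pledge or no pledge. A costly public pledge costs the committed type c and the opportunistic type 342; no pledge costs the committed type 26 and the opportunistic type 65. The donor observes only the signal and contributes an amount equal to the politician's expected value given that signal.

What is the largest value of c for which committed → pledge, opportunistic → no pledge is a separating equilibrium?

227

Under separation: pledge → committed (pays 482); no pledge → opportunistic (pays 281).
Opportunistic: 281 − 65 = 216 ≥ 482 − 342 = 140. Holds regardless of c. ✓
Committed: 482 − c ≥ 281 − 26, so c ≤ 482 − 255 = 227.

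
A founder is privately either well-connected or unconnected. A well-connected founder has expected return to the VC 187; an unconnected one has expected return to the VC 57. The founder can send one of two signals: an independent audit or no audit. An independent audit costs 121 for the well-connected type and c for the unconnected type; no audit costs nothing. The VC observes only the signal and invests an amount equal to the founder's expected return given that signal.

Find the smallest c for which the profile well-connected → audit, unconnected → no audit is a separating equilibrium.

Under separation: audit → well-connected (pays 187); no audit → unconnected (pays 57).
Well-connected: 187 − 121 = 66 ≥ 57 − 0 = 57. Holds regardless of c. ✓
Unconnected: 57 − 0 ≥ 187 − c, so c ≥ 187 − 57 = 130.

130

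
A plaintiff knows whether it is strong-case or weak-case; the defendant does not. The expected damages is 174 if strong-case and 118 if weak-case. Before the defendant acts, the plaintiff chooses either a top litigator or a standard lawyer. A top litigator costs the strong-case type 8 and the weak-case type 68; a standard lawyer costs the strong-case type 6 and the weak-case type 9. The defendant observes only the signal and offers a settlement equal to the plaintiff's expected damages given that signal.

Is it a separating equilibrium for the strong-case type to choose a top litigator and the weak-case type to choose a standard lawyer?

If types separate, top litigator earns payment 174 and standard lawyer earns 118.
Strong-case: top litigator gives 174 − 8 = 166; standard lawyer gives 118 − 6 = 112. No deviation. ✓
Weak-case: standard lawyer gives 118 − 9 = 109; top litigator gives 174 − 68 = 106. No deviation. ✓
Both incentive constraints hold.

Yes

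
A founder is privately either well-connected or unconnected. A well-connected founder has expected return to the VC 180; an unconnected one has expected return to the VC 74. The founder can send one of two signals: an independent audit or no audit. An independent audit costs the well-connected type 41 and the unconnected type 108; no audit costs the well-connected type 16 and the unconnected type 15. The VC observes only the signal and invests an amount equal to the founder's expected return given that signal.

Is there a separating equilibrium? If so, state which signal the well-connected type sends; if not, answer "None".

None

Try well-connected → audit, unconnected → no audit:
  Under separation the VC infers type exactly: audit → well-connected (pays 180), no audit → unconnected (pays 74).
  Well-connected: audit gives 180 − 41 = 139; no audit gives 74 − 16 = 58. No deviation. ✓
  Unconnected: no audit gives 74 − 15 = 59; audit gives 180 − 108 = 72. Would deviate. ✗
Try well-connected → no audit, unconnected → audit:
  Under separation the VC infers type exactly: no audit → well-connected (pays 180), audit → unconnected (pays 74).
  Well-connected: no audit gives 180 − 16 = 164; audit gives 74 − 41 = 33. No deviation. ✓
  Unconnected: audit gives 74 − 108 = -34; no audit gives 180 − 15 = 165. Would deviate. ✗
Neither assignment is incentive-compatible.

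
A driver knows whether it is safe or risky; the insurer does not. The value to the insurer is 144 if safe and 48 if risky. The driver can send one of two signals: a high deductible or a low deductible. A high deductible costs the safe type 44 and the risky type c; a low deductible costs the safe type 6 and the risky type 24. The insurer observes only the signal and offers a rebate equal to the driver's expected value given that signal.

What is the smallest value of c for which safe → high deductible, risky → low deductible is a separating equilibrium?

120

Under separation: high deductible → safe (pays 144); low deductible → risky (pays 48).
Safe: 144 − 44 = 100 ≥ 48 − 6 = 42. Holds regardless of c. ✓
Risky: 48 − 24 ≥ 144 − c, so c ≥ 144 − 24 = 120.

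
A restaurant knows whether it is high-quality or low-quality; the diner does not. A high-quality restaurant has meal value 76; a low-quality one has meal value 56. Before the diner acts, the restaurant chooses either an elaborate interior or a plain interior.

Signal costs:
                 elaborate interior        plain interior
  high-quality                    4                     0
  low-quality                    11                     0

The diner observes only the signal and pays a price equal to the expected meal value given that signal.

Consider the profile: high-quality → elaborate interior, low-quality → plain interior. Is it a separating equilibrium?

No

Under separation the diner infers type exactly: elaborate interior → high-quality (pays 76), plain interior → low-quality (pays 56).
High-quality: elaborate interior gives 76 − 4 = 72; plain interior gives 56 − 0 = 56. No deviation. ✓
Low-quality: plain interior gives 56 − 0 = 56; elaborate interior gives 76 − 11 = 65. Would deviate. ✗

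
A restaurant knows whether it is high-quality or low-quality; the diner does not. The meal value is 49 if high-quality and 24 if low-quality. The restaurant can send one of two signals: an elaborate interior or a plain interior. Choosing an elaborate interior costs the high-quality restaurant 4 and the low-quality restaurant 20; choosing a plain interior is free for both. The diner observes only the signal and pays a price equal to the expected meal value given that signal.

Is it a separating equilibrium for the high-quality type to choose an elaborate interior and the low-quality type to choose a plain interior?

Under separation the diner infers type exactly: elaborate interior → high-quality (pays 49), plain interior → low-quality (pays 24).
High-quality: elaborate interior gives 49 − 4 = 45; plain interior gives 24 − 0 = 24. No deviation. ✓
Low-quality: plain interior gives 24 − 0 = 24; elaborate interior gives 49 − 20 = 29. Would deviate. ✗

No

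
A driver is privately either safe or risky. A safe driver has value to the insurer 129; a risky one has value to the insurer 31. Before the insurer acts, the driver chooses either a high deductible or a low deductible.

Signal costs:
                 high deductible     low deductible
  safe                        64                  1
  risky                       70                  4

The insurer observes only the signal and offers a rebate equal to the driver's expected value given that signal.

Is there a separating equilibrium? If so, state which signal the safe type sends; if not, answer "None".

Try safe → high deductible, risky → low deductible:
  If types separate, high deductible earns payment 129 and low deductible earns 31.
  Safe: high deductible gives 129 − 64 = 65; low deductible gives 31 − 1 = 30. No deviation. ✓
  Risky: low deductible gives 31 − 4 = 27; high deductible gives 129 − 70 = 59. Would deviate. ✗
Try safe → low deductible, risky → high deductible:
  If types separate, low deductible earns payment 129 and high deductible earns 31.
  Safe: low deductible gives 129 − 1 = 128; high deductible gives 31 − 64 = -33. No deviation. ✓
  Risky: high deductible gives 31 − 70 = -39; low deductible gives 129 − 4 = 125. Would deviate. ✗
Neither assignment is incentive-compatible.

None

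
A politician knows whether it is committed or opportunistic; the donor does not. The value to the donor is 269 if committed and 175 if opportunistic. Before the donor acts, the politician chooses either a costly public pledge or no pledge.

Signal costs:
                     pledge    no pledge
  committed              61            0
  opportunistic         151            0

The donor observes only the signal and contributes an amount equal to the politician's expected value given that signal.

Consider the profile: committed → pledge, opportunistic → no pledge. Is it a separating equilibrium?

If types separate, pledge earns payment 269 and no pledge earns 175.
Committed: pledge gives 269 − 61 = 208; no pledge gives 175 − 0 = 175. No deviation. ✓
Opportunistic: no pledge gives 175 − 0 = 175; pledge gives 269 − 151 = 118. No deviation. ✓
Neither type gains from mimicking the other.

Yes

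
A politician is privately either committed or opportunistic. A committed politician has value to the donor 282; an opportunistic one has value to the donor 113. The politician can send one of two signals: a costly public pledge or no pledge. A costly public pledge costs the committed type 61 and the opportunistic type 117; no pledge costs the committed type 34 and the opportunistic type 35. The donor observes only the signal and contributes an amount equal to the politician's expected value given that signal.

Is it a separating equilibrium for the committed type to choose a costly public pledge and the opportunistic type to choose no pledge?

If types separate, pledge earns payment 282 and no pledge earns 113.
Committed: pledge gives 282 − 61 = 221; no pledge gives 113 − 34 = 79. No deviation. ✓
Opportunistic: no pledge gives 113 − 35 = 78; pledge gives 282 − 117 = 165. Would deviate. ✗

No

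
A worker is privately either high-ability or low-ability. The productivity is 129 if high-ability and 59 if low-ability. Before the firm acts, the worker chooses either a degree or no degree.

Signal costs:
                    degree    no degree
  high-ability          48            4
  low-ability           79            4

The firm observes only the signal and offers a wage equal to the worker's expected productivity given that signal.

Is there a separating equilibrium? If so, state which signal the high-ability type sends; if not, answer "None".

Try high-ability → degree, low-ability → no degree:
  If types separate, degree earns payment 129 and no degree earns 59.
  High-ability: degree gives 129 − 48 = 81; no degree gives 59 − 4 = 55. No deviation. ✓
  Low-ability: no degree gives 59 − 4 = 55; degree gives 129 − 79 = 50. No deviation. ✓
Both hold — the high-ability type sends degree.

degree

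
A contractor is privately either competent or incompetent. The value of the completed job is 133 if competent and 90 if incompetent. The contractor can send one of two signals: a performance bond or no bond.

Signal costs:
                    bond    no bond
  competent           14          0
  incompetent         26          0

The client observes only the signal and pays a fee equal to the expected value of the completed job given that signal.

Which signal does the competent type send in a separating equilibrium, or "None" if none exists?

Try competent → bond, incompetent → no bond:
  Under separation the client infers type exactly: bond → competent (pays 133), no bond → incompetent (pays 90).
  Competent: bond gives 133 − 14 = 119; no bond gives 90 − 0 = 90. No deviation. ✓
  Incompetent: no bond gives 90 − 0 = 90; bond gives 133 − 26 = 107. Would deviate. ✗
Try competent → no bond, incompetent → bond:
  Under separation the client infers type exactly: no bond → competent (pays 133), bond → incompetent (pays 90).
  Competent: no bond gives 133 − 0 = 133; bond gives 90 − 14 = 76. No deviation. ✓
  Incompetent: bond gives 90 − 26 = 64; no bond gives 133 − 0 = 133. Would deviate. ✗
Neither assignment is incentive-compatible.

None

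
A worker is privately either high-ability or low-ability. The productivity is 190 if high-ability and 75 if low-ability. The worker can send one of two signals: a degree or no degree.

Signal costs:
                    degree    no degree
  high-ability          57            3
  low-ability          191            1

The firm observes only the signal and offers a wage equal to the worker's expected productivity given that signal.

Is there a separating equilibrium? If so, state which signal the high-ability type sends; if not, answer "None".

degree

Try high-ability → degree, low-ability → no degree:
  Under separation the firm infers type exactly: degree → high-ability (pays 190), no degree → low-ability (pays 75).
  High-ability: degree gives 190 − 57 = 133; no degree gives 75 − 3 = 72. No deviation. ✓
  Low-ability: no degree gives 75 − 1 = 74; degree gives 190 − 191 = -1. No deviation. ✓
Both hold — the high-ability type sends degree.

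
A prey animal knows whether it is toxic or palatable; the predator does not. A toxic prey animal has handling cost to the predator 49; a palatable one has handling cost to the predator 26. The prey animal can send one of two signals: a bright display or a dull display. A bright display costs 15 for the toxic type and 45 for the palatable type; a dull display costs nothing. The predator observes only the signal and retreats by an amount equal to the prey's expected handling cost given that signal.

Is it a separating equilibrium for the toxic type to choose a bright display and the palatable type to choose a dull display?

Yes

If types separate, bright display earns payment 49 and dull display earns 26.
Toxic: bright display gives 49 − 15 = 34; dull display gives 26 − 0 = 26. No deviation. ✓
Palatable: dull display gives 26 − 0 = 26; bright display gives 49 − 45 = 4. No deviation. ✓
Both incentive constraints hold.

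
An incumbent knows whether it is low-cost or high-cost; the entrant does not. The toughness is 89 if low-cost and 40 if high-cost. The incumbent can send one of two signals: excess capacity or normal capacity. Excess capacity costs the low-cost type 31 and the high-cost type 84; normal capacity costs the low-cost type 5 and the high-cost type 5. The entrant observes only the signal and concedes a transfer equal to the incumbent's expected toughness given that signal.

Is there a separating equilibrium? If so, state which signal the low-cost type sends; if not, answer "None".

excess capacity

Try low-cost → excess capacity, high-cost → normal capacity:
  Under separation the entrant infers type exactly: excess capacity → low-cost (pays 89), normal capacity → high-cost (pays 40).
  Low-cost: excess capacity gives 89 − 31 = 58; normal capacity gives 40 − 5 = 35. No deviation. ✓
  High-cost: normal capacity gives 40 − 5 = 35; excess capacity gives 89 − 84 = 5. No deviation. ✓
Both hold — the low-cost type sends excess capacity.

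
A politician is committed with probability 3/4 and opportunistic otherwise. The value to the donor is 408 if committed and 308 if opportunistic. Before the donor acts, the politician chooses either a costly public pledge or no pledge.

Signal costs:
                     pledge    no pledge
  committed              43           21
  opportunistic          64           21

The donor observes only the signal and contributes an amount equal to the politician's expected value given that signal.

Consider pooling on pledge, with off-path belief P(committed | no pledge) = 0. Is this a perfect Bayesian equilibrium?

Yes

At the pooled signal (pledge) the donor holds the prior 3/4 and pays 3/4·408 + 1/4·308 = 383. Off-path (no pledge) belief 0 gives 0·408 + 1·308 = 308.
Committed: pledge gives 383 − 43 = 340; no pledge gives 308 − 21 = 287. Stays. ✓
Opportunistic: pledge gives 383 − 64 = 319; no pledge gives 308 − 21 = 287. Stays. ✓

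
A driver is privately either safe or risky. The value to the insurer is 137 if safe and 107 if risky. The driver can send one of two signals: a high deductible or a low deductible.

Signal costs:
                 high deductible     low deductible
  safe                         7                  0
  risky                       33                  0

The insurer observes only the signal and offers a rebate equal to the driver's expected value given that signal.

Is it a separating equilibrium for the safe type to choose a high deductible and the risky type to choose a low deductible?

Under separation the insurer infers type exactly: high deductible → safe (pays 137), low deductible → risky (pays 107).
Safe: high deductible gives 137 − 7 = 130; low deductible gives 107 − 0 = 107. No deviation. ✓
Risky: low deductible gives 107 − 0 = 107; high deductible gives 137 − 33 = 104. No deviation. ✓
Both incentive constraints hold.

Yes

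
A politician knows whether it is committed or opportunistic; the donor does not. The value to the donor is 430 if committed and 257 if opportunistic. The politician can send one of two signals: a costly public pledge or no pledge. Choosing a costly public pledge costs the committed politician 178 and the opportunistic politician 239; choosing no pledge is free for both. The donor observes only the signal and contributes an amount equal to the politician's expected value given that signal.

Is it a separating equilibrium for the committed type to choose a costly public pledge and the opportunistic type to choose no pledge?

No

If types separate, pledge earns payment 430 and no pledge earns 257.
Committed: pledge gives 430 − 178 = 252; no pledge gives 257 − 0 = 257. Would deviate. ✗
Opportunistic: no pledge gives 257 − 0 = 257; pledge gives 430 − 239 = 191. No deviation. ✓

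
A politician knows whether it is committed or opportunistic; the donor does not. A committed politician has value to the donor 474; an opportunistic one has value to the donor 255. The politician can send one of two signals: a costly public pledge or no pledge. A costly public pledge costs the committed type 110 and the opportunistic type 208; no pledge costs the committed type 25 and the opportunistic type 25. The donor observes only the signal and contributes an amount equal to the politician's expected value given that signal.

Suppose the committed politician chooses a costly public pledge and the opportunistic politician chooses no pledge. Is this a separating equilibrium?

Under separation the donor infers type exactly: pledge → committed (pays 474), no pledge → opportunistic (pays 255).
Committed: pledge gives 474 − 110 = 364; no pledge gives 255 − 25 = 230. No deviation. ✓
Opportunistic: no pledge gives 255 − 25 = 230; pledge gives 474 − 208 = 266. Would deviate. ✗

No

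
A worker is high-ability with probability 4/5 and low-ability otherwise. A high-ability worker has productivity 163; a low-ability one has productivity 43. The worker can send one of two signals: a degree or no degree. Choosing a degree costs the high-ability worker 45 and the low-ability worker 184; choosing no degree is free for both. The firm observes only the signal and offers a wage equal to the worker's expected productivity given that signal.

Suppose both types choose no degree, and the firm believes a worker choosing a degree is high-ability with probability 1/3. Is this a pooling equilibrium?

At the pooled signal (no degree) the firm holds the prior 4/5 and pays 4/5·163 + 1/5·43 = 139. Off-path (degree) belief 1/3 gives 1/3·163 + 2/3·43 = 83.
High-ability: no degree gives 139 − 0 = 139; degree gives 83 − 45 = 38. Stays. ✓
Low-ability: no degree gives 139 − 0 = 139; degree gives 83 − 184 = -101. Stays. ✓

Yes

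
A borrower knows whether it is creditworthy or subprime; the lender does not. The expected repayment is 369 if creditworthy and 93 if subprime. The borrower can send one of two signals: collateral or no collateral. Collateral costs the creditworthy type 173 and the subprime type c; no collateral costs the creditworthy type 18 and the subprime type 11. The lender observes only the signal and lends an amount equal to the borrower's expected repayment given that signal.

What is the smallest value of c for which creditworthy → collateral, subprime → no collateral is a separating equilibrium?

Under separation: collateral → creditworthy (pays 369); no collateral → subprime (pays 93).
Creditworthy: 369 − 173 = 196 ≥ 93 − 18 = 75. Holds regardless of c. ✓
Subprime: 93 − 11 ≥ 369 − c, so c ≥ 369 − 82 = 287.

287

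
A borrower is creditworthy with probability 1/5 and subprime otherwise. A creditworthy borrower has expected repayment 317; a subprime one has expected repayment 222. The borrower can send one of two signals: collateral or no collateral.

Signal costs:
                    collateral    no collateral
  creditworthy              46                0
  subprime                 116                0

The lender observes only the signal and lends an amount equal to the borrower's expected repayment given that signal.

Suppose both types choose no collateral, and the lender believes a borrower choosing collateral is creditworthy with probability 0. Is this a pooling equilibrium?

On the equilibrium path (no collateral) the lender holds the prior 1/5 and pays 1/5·317 + 4/5·222 = 241. Off-path (collateral) belief 0 gives 0·317 + 1·222 = 222.
Creditworthy: no collateral gives 241 − 0 = 241; collateral gives 222 − 46 = 176. Stays. ✓
Subprime: no collateral gives 241 − 0 = 241; collateral gives 222 − 116 = 106. Stays. ✓
Beliefs are Bayes-consistent on-path and both types best-respond.

Yes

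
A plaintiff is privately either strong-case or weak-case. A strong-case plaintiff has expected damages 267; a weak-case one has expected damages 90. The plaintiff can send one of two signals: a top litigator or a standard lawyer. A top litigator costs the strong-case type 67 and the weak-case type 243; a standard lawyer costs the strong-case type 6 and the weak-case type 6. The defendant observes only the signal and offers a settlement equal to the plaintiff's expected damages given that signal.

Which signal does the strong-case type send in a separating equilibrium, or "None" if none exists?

top litigator

Try strong-case → top litigator, weak-case → standard lawyer:
  If types separate, top litigator earns payment 267 and standard lawyer earns 90.
  Strong-case: top litigator gives 267 − 67 = 200; standard lawyer gives 90 − 6 = 84. No deviation. ✓
  Weak-case: standard lawyer gives 90 − 6 = 84; top litigator gives 267 − 243 = 24. No deviation. ✓
Both hold — the strong-case type sends top litigator.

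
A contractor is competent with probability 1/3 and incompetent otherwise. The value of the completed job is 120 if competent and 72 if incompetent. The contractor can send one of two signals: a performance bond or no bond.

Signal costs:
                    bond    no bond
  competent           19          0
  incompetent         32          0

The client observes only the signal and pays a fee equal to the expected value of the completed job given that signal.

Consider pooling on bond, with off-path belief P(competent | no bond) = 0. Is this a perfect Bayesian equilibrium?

On the equilibrium path (bond) the client holds the prior 1/3 and pays 1/3·120 + 2/3·72 = 88. Off-path (no bond) belief 0 gives 0·120 + 1·72 = 72.
Competent: bond gives 88 − 19 = 69; no bond gives 72 − 0 = 72. Deviates. ✗
Incompetent: bond gives 88 − 32 = 56; no bond gives 72 − 0 = 72. Deviates. ✗

No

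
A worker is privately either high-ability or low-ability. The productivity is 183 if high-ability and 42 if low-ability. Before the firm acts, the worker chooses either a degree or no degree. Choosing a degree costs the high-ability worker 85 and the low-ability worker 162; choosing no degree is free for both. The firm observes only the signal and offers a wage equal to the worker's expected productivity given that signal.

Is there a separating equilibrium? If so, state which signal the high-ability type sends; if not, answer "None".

degree

Try high-ability → degree, low-ability → no degree:
  If types separate, degree earns payment 183 and no degree earns 42.
  High-ability: degree gives 183 − 85 = 98; no degree gives 42 − 0 = 42. No deviation. ✓
  Low-ability: no degree gives 42 − 0 = 42; degree gives 183 − 162 = 21. No deviation. ✓
Both hold — the high-ability type sends degree.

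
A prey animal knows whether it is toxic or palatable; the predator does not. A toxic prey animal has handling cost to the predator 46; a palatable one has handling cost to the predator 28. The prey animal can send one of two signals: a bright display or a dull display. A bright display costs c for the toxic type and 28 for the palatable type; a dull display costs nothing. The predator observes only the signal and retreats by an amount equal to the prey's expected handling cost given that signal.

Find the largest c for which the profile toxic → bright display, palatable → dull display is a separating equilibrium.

Under separation: bright display → toxic (pays 46); dull display → palatable (pays 28).
Palatable: 28 − 0 = 28 ≥ 46 − 28 = 18. Holds regardless of c. ✓
Toxic: 46 − c ≥ 28 − 0, so c ≤ 46 − 28 = 18.

18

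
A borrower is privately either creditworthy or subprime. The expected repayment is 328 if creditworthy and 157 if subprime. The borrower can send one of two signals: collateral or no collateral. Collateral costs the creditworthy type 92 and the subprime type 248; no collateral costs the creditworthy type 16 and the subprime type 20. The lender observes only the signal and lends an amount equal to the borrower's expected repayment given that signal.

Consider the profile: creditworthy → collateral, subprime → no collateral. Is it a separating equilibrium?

Yes

If types separate, collateral earns payment 328 and no collateral earns 157.
Creditworthy: collateral gives 328 − 92 = 236; no collateral gives 157 − 16 = 141. No deviation. ✓
Subprime: no collateral gives 157 − 20 = 137; collateral gives 328 − 248 = 80. No deviation. ✓
Both incentive constraints hold.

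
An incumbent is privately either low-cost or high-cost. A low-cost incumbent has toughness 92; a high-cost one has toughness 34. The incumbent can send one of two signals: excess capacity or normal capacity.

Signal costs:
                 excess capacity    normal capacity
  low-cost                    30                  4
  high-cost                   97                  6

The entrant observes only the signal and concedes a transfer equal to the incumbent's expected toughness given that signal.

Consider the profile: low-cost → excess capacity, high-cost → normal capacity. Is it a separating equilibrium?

Yes

If types separate, excess capacity earns payment 92 and normal capacity earns 34.
Low-cost: excess capacity gives 92 − 30 = 62; normal capacity gives 34 − 4 = 30. No deviation. ✓
High-cost: normal capacity gives 34 − 6 = 28; excess capacity gives 92 − 97 = -5. No deviation. ✓
Both incentive constraints hold.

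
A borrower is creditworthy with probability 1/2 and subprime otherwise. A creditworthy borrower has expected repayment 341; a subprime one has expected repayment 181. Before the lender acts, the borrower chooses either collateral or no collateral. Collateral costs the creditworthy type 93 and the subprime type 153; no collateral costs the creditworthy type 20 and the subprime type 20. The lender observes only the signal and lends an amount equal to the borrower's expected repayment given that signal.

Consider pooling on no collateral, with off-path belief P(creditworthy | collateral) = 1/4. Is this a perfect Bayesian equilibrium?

Yes

At the pooled signal (no collateral) the lender holds the prior 1/2 and pays 1/2·341 + 1/2·181 = 261. Off-path (collateral) belief 1/4 gives 1/4·341 + 3/4·181 = 221.
Creditworthy: no collateral gives 261 − 20 = 241; collateral gives 221 − 93 = 128. Stays. ✓
Subprime: no collateral gives 261 − 20 = 241; collateral gives 221 − 153 = 68. Stays. ✓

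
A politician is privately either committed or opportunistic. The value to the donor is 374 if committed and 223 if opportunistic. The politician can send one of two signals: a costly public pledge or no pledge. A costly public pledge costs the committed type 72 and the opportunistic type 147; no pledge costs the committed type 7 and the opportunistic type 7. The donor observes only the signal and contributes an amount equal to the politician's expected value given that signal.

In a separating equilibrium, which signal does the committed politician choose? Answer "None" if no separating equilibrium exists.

None

Try committed → pledge, opportunistic → no pledge:
  If types separate, pledge earns payment 374 and no pledge earns 223.
  Committed: pledge gives 374 − 72 = 302; no pledge gives 223 − 7 = 216. No deviation. ✓
  Opportunistic: no pledge gives 223 − 7 = 216; pledge gives 374 − 147 = 227. Would deviate. ✗
Try committed → no pledge, opportunistic → pledge:
  If types separate, no pledge earns payment 374 and pledge earns 223.
  Committed: no pledge gives 374 − 7 = 367; pledge gives 223 − 72 = 151. No deviation. ✓
  Opportunistic: pledge gives 223 − 147 = 76; no pledge gives 374 − 7 = 367. Would deviate. ✗
Neither assignment is incentive-compatible.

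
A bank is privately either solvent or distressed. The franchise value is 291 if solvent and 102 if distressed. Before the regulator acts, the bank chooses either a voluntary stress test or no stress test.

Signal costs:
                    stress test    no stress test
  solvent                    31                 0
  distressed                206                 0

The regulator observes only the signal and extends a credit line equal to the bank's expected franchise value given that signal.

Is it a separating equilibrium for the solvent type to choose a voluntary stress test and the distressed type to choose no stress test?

Yes

Under separation the regulator infers type exactly: stress test → solvent (pays 291), no stress test → distressed (pays 102).
Solvent: stress test gives 291 − 31 = 260; no stress test gives 102 − 0 = 102. No deviation. ✓
Distressed: no stress test gives 102 − 0 = 102; stress test gives 291 − 206 = 85. No deviation. ✓
Both incentive constraints hold.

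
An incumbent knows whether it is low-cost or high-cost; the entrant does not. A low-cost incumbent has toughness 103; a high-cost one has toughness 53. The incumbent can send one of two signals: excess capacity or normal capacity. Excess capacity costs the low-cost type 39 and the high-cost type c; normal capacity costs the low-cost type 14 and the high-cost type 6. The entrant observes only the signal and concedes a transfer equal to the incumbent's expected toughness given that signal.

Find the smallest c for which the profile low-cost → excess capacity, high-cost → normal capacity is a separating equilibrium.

Under separation: excess capacity → low-cost (pays 103); normal capacity → high-cost (pays 53).
Low-cost: 103 − 39 = 64 ≥ 53 − 14 = 39. Holds regardless of c. ✓
High-cost: 53 − 6 ≥ 103 − c, so c ≥ 103 − 47 = 56.

56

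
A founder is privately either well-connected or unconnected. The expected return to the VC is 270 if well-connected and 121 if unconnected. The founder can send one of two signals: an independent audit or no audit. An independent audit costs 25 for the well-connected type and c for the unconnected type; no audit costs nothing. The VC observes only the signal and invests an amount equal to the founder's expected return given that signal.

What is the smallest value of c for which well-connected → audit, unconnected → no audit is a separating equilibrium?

149

Under separation: audit → well-connected (pays 270); no audit → unconnected (pays 121).
Well-connected: 270 − 25 = 245 ≥ 121 − 0 = 121. Holds regardless of c. ✓
Unconnected: 121 − 0 ≥ 270 − c, so c ≥ 270 − 121 = 149.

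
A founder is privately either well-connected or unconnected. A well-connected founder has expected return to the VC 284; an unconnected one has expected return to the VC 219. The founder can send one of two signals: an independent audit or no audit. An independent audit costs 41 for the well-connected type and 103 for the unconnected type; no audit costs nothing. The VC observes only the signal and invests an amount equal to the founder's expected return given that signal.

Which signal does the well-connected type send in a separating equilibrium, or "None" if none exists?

Try well-connected → audit, unconnected → no audit:
  Under separation the VC infers type exactly: audit → well-connected (pays 284), no audit → unconnected (pays 219).
  Well-connected: audit gives 284 − 41 = 243; no audit gives 219 − 0 = 219. No deviation. ✓
  Unconnected: no audit gives 219 − 0 = 219; audit gives 284 − 103 = 181. No deviation. ✓
Both hold — the well-connected type sends audit.

audit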